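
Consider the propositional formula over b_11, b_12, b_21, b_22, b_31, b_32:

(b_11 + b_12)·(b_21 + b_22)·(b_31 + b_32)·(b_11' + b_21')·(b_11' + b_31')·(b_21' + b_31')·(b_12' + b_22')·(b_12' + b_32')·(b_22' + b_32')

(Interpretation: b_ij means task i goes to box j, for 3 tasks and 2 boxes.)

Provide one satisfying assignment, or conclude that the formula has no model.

UNSATISFIABLE

Case b_11 = 1:
(b_21') alone gives b_21 = 0.
(b_22) alone gives b_22 = 1.
(b_31') alone gives b_31 = 0.
(b_32) alone gives b_32 = 1.
But (b_32') is also a unit clause — contradiction.
Undo b_11 and try b_11 = 0.
(b_12) alone gives b_12 = 1.
(b_22') alone gives b_22 = 0.
(b_21) alone gives b_21 = 1.
(b_31') alone gives b_31 = 0.
(b_32) alone gives b_32 = 1.
But (b_32') is also a unit clause — contradiction.
Either choice for b_11 ends in contradiction.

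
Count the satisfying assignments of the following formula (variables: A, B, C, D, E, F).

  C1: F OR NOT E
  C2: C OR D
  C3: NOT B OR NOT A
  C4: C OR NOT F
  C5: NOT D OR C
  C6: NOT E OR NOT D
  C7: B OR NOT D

There are 2^6 = 64 truth assignments over (A, B, C, D, E, F).
Split on F. With F = true, the clauses containing F are satisfied and NOT F drops from the rest; 7 of the 2^5 = 32 assignments to the other variables satisfy what remains.
With F = false, by the same count on the reduced clause set, 4 assignments work.
(One model: A=F, B=F, C=T, D=F, E=F, F=F.)
Total: 7 + 4 = 11.

11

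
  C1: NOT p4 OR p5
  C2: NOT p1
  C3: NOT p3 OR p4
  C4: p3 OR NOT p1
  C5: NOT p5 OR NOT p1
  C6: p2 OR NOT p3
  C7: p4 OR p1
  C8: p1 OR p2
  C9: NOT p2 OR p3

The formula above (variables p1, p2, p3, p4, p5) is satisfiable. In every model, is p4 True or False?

Suppose p4 = false.
From the singleton clause (NOT p1), p1 = false.
Now (p1) is unsatisfied and unit — conflict.
So every satisfying assignment has p4 = True.

True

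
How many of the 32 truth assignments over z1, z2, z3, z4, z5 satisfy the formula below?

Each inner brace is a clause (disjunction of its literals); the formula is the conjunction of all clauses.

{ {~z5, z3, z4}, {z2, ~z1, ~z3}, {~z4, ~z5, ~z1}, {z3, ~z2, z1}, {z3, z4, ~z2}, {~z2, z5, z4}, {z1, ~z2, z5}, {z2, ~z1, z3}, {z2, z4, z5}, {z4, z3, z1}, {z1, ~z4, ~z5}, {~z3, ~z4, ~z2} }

6

There are 2^5 = 32 truth assignments over (z1, z2, z3, z4, z5).
Split on z5. With z5 = 1, the clauses containing z5 are satisfied and ~z5 drops from the rest; 3 of the 2^4 = 16 assignments to the other variables satisfy what remains.
With z5 = 0, by the same count on the reduced clause set, 3 assignments work.
(One model: z1=F, z2=F, z3=F, z4=T, z5=F.)
Total: 3 + 3 = 6.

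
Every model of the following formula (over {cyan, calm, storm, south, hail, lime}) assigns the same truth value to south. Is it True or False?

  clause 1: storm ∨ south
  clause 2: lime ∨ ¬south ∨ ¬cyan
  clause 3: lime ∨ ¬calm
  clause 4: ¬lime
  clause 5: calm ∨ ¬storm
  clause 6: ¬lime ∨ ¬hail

True

Suppose south = False.
The clause (storm) is unit, so storm = True.
The clause (¬lime) is unit, so lime = False.
The clause (¬calm) is unit, so calm = False.
That conflicts with the unit clause (calm).
So every satisfying assignment has south = True.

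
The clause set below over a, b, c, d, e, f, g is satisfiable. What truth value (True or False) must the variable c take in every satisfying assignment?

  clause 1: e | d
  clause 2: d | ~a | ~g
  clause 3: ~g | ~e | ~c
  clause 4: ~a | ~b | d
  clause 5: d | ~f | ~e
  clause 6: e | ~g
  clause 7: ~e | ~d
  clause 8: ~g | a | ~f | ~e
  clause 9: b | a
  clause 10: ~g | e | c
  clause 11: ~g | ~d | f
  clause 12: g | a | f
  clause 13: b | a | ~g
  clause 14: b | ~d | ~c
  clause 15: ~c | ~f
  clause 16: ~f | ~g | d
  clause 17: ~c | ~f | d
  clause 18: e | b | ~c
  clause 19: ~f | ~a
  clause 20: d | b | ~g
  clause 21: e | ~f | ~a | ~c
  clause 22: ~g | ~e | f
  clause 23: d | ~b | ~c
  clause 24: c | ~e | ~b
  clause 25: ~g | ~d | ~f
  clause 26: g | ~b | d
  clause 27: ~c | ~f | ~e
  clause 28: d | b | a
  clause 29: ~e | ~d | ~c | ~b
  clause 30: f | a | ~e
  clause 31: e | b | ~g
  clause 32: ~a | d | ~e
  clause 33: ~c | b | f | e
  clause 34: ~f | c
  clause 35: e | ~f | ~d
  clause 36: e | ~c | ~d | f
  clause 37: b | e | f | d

False

Suppose c = 1.
Unit clause (~f) forces f = 0.
Case e = 1:
Unit clause (~g) forces g = 0.
Unit clause (~d) forces d = 0.
Unit clause (a) forces a = 1.
That conflicts with the unit clause (~a).
Undo e and try e = 0.
Unit clause (d) forces d = 1.
That conflicts with the unit clause (~d).
Both values of e lead to a conflict.
So every satisfying assignment has c = False.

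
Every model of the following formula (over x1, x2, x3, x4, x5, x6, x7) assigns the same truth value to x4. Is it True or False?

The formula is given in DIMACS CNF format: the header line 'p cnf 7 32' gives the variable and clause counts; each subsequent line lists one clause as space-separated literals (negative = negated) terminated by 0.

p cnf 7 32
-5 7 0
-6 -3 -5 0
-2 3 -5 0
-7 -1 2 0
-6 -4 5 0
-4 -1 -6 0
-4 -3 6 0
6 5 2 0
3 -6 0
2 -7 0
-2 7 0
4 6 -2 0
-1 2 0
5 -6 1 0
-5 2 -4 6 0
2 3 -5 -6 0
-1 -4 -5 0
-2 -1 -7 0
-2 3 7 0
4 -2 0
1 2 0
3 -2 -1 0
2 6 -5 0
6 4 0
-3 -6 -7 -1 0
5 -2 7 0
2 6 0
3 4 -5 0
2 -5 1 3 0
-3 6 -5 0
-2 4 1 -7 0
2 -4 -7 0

True

Suppose x4 = False.
(¬x2) alone gives x2 = False.
(¬x7) alone gives x7 = False.
(¬x5) alone gives x5 = False.
(x6) alone gives x6 = True.
(x3) alone gives x3 = True.
(¬x1) alone gives x1 = False.
That conflicts with the unit clause (x1).
So every satisfying assignment has x4 = True.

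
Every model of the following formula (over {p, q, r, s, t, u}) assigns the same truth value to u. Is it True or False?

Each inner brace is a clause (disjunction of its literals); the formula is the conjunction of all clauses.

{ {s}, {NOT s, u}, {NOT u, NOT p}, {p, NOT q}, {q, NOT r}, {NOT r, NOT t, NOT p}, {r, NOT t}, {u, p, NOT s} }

True

Suppose u = false.
(s) alone gives s = true.
Now (NOT s) is unsatisfied and unit — conflict.
So every satisfying assignment has u = True.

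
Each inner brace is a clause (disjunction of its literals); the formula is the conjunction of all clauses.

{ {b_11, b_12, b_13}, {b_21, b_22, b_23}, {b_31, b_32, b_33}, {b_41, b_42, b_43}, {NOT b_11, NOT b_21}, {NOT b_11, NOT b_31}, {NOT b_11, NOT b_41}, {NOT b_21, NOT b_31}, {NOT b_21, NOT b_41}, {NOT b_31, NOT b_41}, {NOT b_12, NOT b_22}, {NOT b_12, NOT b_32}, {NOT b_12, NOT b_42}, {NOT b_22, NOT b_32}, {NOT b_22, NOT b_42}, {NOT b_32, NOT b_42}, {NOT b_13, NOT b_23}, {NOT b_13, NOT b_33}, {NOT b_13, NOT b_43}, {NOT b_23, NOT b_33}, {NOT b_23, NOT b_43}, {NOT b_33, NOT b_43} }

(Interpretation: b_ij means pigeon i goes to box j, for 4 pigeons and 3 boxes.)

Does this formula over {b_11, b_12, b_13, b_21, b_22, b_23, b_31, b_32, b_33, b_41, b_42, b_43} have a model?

Branch on b_11: set b_11 = false.
Branch on b_12: set b_12 = true.
From the singleton clause (NOT b_22), b_22 = false.
From the singleton clause (NOT b_32), b_32 = false.
From the singleton clause (NOT b_42), b_42 = false.
Branch on b_21: set b_21 = true.
From the singleton clause (NOT b_31), b_31 = false.
From the singleton clause (b_33), b_33 = true.
From the singleton clause (NOT b_41), b_41 = false.
From the singleton clause (b_43), b_43 = true.
But (NOT b_43) is also a unit clause — contradiction.
Backtrack on b_21: now try b_21 = false.
From the singleton clause (b_23), b_23 = true.
From the singleton clause (NOT b_13), b_13 = false.
From the singleton clause (NOT b_33), b_33 = false.
From the singleton clause (b_31), b_31 = true.
From the singleton clause (NOT b_41), b_41 = false.
From the singleton clause (b_43), b_43 = true.
But (NOT b_43) is also a unit clause — contradiction.
Both values of b_21 lead to a conflict.
Backtrack on b_12: now try b_12 = false.
From the singleton clause (b_13), b_13 = true.
From the singleton clause (NOT b_23), b_23 = false.
From the singleton clause (NOT b_33), b_33 = false.
From the singleton clause (NOT b_43), b_43 = false.
Branch on b_21: set b_21 = true.
From the singleton clause (NOT b_31), b_31 = false.
From the singleton clause (b_32), b_32 = true.
From the singleton clause (NOT b_41), b_41 = false.
From the singleton clause (b_42), b_42 = true.
But (NOT b_42) is also a unit clause — contradiction.
Backtrack on b_21: now try b_21 = false.
From the singleton clause (b_22), b_22 = true.
From the singleton clause (NOT b_32), b_32 = false.
From the singleton clause (b_31), b_31 = true.
From the singleton clause (NOT b_41), b_41 = false.
From the singleton clause (b_42), b_42 = true.
But (NOT b_42) is also a unit clause — contradiction.
Both values of b_21 lead to a conflict.
Both values of b_12 lead to a conflict.
Backtrack on b_11: now try b_11 = true.
From the singleton clause (NOT b_21), b_21 = false.
From the singleton clause (NOT b_31), b_31 = false.
From the singleton clause (NOT b_41), b_41 = false.
Branch on b_22: set b_22 = true.
From the singleton clause (NOT b_12), b_12 = false.
From the singleton clause (NOT b_32), b_32 = false.
From the singleton clause (b_33), b_33 = true.
From the singleton clause (NOT b_42), b_42 = false.
From the singleton clause (b_43), b_43 = true.
But (NOT b_43) is also a unit clause — contradiction.
Backtrack on b_22: now try b_22 = false.
From the singleton clause (b_23), b_23 = true.
From the singleton clause (NOT b_13), b_13 = false.
From the singleton clause (NOT b_33), b_33 = false.
From the singleton clause (b_32), b_32 = true.
From the singleton clause (NOT b_12), b_12 = false.
From the singleton clause (NOT b_42), b_42 = false.
From the singleton clause (b_43), b_43 = true.
But (NOT b_43) is also a unit clause — contradiction.
Both values of b_22 lead to a conflict.
Both values of b_11 lead to a conflict.
No assignment satisfies every clause.

Unsatisfiable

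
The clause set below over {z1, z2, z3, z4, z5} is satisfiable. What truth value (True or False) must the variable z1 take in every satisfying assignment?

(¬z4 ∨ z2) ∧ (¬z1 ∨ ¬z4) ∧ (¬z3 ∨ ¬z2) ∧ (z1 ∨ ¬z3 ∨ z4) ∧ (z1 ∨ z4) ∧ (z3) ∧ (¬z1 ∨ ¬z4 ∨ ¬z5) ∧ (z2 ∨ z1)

Suppose z1 = False.
Unit clause (z4) forces z4 = True.
Unit clause (z2) forces z2 = True.
Unit clause (¬z3) forces z3 = False.
That conflicts with the unit clause (z3).
So every satisfying assignment has z1 = True.

True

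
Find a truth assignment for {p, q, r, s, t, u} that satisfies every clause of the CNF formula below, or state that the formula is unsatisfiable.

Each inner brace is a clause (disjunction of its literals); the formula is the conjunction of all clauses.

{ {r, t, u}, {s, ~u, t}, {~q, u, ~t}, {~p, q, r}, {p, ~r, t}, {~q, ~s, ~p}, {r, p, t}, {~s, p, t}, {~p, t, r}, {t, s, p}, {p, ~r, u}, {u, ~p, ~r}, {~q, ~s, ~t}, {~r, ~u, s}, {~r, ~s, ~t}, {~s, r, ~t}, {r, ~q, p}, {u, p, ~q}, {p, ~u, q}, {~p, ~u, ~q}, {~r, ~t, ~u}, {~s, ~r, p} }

Suppose r = 0.
Suppose t = 1.
(~s) alone gives s = 0.
Suppose q = 0.
(~p) alone gives p = 0.
(~u) alone gives u = 0.
Every clause now holds.

p ↦ 0,  q ↦ 0,  r ↦ 0,  s ↦ 0,  t ↦ 1,  u ↦ 0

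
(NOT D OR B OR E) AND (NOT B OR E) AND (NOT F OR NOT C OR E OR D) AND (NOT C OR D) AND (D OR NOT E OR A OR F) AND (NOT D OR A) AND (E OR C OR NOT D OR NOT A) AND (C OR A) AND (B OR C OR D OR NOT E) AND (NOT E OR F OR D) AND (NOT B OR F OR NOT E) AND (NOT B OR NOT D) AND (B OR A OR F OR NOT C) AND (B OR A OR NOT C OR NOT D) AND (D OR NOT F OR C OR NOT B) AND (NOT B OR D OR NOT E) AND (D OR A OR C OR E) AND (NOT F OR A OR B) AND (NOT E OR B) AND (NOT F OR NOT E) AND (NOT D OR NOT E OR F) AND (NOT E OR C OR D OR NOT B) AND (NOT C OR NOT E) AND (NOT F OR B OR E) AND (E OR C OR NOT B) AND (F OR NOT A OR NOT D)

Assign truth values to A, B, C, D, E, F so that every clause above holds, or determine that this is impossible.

Case B = false:
From the singleton clause (NOT E), E = false.
From the singleton clause (NOT D), D = false.
From the singleton clause (NOT C), C = false.
From the singleton clause (A), A = true.
From the singleton clause (NOT F), F = false.
Every clause now holds.

A: true, B: false, C: false, D: false, E: false, F: false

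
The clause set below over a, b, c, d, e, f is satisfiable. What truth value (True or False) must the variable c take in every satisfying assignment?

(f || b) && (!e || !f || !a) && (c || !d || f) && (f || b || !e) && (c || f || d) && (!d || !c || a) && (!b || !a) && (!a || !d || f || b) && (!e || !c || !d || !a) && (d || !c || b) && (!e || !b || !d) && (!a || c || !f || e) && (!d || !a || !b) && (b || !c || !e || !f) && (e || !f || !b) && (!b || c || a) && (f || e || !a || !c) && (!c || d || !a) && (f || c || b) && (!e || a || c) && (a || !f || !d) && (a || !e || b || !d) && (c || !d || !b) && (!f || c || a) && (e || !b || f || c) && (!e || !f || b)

Suppose c = false.
Branch on f: set f = true.
The clause (a) is unit, so a = true.
The clause (!e) is unit, so e = false.
That conflicts with the unit clause (e).
So f must be the other value — set f = false.
The clause (b) is unit, so b = true.
The clause (!d) is unit, so d = false.
That conflicts with the unit clause (d).
Neither f = true nor f = false works.
So every satisfying assignment has c = True.

True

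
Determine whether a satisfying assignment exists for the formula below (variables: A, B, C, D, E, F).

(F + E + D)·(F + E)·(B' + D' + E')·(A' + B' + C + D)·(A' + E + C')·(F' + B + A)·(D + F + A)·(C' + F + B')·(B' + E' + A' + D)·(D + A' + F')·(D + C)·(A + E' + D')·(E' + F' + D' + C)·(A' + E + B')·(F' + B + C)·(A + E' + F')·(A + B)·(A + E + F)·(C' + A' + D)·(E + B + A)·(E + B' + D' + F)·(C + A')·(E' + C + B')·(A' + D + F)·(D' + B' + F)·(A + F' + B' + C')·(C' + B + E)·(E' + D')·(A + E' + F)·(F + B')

Try F = 1.
Try B = 1.
Try D = 1.
From the singleton clause (E'), E = 0.
From the singleton clause (A'), A = 0.
From the singleton clause (C'), C = 0.
Every clause now holds.
A satisfying assignment: A: 0,  B: 1,  C: 0,  D: 1,  E: 0,  F: 1.

Yes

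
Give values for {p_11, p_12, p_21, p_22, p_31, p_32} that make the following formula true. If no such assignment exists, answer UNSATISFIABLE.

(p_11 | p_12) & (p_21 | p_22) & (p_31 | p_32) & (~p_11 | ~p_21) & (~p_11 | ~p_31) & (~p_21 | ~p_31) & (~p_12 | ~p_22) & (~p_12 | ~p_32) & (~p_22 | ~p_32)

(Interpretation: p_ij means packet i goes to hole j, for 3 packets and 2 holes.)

UNSATISFIABLE

Suppose p_11 = 1.
The clause (~p_21) is unit, so p_21 = 0.
The clause (p_22) is unit, so p_22 = 1.
The clause (~p_31) is unit, so p_31 = 0.
The clause (p_32) is unit, so p_32 = 1.
But (~p_32) is also a unit clause — contradiction.
Backtrack on p_11: now try p_11 = 0.
The clause (p_12) is unit, so p_12 = 1.
The clause (~p_22) is unit, so p_22 = 0.
The clause (p_21) is unit, so p_21 = 1.
The clause (~p_31) is unit, so p_31 = 0.
The clause (p_32) is unit, so p_32 = 1.
But (~p_32) is also a unit clause — contradiction.
Both values of p_11 lead to a conflict.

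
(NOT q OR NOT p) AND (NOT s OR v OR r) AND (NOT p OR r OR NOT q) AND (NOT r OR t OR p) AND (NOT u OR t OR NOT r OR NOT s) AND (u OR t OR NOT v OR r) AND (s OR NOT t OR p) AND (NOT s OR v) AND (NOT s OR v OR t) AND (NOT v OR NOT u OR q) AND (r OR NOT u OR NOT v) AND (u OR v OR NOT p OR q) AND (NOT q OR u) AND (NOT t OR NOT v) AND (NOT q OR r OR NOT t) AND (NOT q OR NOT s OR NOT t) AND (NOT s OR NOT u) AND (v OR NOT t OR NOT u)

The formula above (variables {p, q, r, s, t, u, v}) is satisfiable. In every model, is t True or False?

Suppose t = true.
Unit clause (NOT v) forces v = false.
Unit clause (NOT s) forces s = false.
Unit clause (p) forces p = true.
Unit clause (NOT q) forces q = false.
Unit clause (u) forces u = true.
Now (NOT u) is unsatisfied and unit — conflict.
So every satisfying assignment has t = False.

False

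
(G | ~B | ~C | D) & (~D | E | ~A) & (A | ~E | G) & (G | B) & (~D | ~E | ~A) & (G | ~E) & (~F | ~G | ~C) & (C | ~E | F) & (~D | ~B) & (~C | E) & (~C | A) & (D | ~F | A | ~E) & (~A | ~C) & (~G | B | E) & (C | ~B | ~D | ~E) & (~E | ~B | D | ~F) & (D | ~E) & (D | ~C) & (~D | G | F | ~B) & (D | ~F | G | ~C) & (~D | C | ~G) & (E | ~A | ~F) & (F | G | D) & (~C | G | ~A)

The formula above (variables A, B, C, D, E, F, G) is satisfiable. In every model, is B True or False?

True

Suppose B = 0.
Unit clause (G) forces G = 1.
Unit clause (E) forces E = 1.
Unit clause (D) forces D = 1.
Unit clause (~A) forces A = 0.
Unit clause (~C) forces C = 0.
Now (C) is unsatisfied and unit — conflict.
So every satisfying assignment has B = True.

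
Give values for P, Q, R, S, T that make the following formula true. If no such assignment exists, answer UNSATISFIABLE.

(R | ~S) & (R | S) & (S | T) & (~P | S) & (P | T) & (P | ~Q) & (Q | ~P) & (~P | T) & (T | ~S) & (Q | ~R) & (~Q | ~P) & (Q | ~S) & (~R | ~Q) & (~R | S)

UNSATISFIABLE

Try R = 1.
Unit clause (Q) forces Q = 1.
But (~Q) is also a unit clause — contradiction.
That branch fails; take R = 0 instead.
Unit clause (~S) forces S = 0.
But (S) is also a unit clause — contradiction.
Neither R = 1 nor R = 0 works.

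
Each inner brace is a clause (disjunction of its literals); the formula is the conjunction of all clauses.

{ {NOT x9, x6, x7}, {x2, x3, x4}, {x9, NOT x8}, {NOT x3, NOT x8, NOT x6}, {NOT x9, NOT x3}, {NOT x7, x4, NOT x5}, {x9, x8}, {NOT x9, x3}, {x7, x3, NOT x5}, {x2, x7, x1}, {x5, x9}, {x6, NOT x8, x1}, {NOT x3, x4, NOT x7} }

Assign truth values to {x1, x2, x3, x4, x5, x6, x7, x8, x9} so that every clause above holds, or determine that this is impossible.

Try x9 = true.
Unit clause (NOT x3) forces x3 = false.
But (x3) is also a unit clause — contradiction.
Backtrack on x9: now try x9 = false.
Unit clause (NOT x8) forces x8 = false.
But (x8) is also a unit clause — contradiction.
Neither x9 = true nor x9 = false works.

UNSATISFIABLE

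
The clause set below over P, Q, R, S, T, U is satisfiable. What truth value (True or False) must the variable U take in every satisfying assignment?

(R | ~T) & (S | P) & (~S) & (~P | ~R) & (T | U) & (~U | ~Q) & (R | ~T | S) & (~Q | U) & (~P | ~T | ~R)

True

Suppose U = 0.
From the singleton clause (~S), S = 0.
From the singleton clause (P), P = 1.
From the singleton clause (~R), R = 0.
From the singleton clause (~T), T = 0.
Now (T) is unsatisfied and unit — conflict.
So every satisfying assignment has U = True.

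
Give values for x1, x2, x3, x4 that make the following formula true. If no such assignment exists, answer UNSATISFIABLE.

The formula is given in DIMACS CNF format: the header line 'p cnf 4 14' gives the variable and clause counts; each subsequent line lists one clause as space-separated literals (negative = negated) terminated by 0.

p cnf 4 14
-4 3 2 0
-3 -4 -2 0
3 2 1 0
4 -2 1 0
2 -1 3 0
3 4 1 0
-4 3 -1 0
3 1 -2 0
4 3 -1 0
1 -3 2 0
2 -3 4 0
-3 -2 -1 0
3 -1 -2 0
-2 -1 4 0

x1 ↦ True; x2 ↦ False; x3 ↦ True; x4 ↦ True

Try x4 = True.
Try x3 = True.
Unit clause (¬x2) forces x2 = False.
Unit clause (x1) forces x1 = True.
This assignment satisfies each clause.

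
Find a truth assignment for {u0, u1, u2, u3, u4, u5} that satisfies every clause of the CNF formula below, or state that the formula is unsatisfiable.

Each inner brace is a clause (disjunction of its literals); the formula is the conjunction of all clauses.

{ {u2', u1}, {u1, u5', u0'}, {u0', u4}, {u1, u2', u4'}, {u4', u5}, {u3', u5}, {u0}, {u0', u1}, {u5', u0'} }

UNSATISFIABLE

(u0) alone gives u0 = 1.
(u4) alone gives u4 = 1.
(u5) alone gives u5 = 1.
But (u5') is also a unit clause — contradiction.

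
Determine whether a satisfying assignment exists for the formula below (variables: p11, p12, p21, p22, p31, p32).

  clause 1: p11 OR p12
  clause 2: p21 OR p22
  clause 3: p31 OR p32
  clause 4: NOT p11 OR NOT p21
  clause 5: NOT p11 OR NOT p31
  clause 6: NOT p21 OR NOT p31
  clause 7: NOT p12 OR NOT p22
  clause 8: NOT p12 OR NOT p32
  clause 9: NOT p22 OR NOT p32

Suppose p11 = true.
The clause (NOT p21) is unit, so p21 = false.
The clause (p22) is unit, so p22 = true.
The clause (NOT p31) is unit, so p31 = false.
The clause (p32) is unit, so p32 = true.
But (NOT p32) is also a unit clause — contradiction.
Undo p11 and try p11 = false.
The clause (p12) is unit, so p12 = true.
The clause (NOT p22) is unit, so p22 = false.
The clause (p21) is unit, so p21 = true.
The clause (NOT p31) is unit, so p31 = false.
The clause (p32) is unit, so p32 = true.
But (NOT p32) is also a unit clause — contradiction.
Both values of p11 lead to a conflict.
No assignment satisfies every clause.

Unsatisfiable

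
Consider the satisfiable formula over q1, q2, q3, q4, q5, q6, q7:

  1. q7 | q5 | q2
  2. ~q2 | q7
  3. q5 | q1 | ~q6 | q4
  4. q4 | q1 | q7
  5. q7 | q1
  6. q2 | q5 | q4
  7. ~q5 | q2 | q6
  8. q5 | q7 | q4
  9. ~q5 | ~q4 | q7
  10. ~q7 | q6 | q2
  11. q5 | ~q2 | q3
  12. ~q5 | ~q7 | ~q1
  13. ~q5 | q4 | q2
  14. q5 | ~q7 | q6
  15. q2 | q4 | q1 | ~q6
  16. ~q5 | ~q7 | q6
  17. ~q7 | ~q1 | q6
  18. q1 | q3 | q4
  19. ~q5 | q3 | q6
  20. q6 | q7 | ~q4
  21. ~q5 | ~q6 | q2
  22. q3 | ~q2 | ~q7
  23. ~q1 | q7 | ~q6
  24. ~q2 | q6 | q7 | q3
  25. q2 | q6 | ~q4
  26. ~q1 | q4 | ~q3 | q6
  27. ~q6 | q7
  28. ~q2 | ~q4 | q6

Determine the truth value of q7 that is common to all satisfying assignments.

Suppose q7 = 0.
Unit clause (~q2) forces q2 = 0.
Unit clause (q5) forces q5 = 1.
Unit clause (q1) forces q1 = 1.
Unit clause (q6) forces q6 = 1.
But (~q6) is also a unit clause — contradiction.
So every satisfying assignment has q7 = True.

True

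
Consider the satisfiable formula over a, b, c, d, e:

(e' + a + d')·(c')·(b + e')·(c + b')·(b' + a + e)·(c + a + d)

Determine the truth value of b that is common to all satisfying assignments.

Suppose b = 1.
Unit clause (c') forces c = 0.
That conflicts with the unit clause (c).
So every satisfying assignment has b = False.

False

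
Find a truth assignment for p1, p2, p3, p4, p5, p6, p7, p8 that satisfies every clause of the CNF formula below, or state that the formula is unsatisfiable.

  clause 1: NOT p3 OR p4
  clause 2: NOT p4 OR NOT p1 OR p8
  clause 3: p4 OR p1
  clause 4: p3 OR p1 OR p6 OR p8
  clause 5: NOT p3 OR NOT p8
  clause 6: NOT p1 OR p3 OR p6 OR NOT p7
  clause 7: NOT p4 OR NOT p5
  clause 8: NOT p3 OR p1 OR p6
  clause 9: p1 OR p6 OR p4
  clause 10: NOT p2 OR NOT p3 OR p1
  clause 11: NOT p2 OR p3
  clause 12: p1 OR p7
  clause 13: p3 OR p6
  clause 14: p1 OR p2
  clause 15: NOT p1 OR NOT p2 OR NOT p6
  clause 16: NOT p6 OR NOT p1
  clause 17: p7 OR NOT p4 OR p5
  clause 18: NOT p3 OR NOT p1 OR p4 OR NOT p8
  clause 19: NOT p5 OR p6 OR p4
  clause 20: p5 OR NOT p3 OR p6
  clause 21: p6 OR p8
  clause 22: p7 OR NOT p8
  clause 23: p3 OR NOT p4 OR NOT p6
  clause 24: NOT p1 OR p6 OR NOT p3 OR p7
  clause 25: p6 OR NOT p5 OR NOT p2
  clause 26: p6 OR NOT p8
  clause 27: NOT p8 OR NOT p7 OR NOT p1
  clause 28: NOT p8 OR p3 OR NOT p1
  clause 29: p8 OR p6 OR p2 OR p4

Suppose p3 = false.
Unit clause (NOT p2) forces p2 = false.
Unit clause (p6) forces p6 = true.
Unit clause (p1) forces p1 = true.
But (NOT p1) is also a unit clause — contradiction.
Backtrack on p3: now try p3 = true.
Unit clause (p4) forces p4 = true.
Unit clause (NOT p8) forces p8 = false.
Unit clause (NOT p1) forces p1 = false.
Unit clause (NOT p5) forces p5 = false.
Unit clause (p6) forces p6 = true.
Unit clause (NOT p2) forces p2 = false.
But (p2) is also a unit clause — contradiction.
Either choice for p3 ends in contradiction.

UNSATISFIABLE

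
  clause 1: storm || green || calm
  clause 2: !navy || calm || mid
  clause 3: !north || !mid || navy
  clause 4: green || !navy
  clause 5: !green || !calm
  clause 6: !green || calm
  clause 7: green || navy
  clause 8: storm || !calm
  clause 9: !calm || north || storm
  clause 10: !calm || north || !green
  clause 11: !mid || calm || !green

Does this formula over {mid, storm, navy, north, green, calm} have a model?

No

Case green = true:
Unit clause (!calm) forces calm = false.
Now (calm) is unsatisfied and unit — conflict.
So green must be the other value — set green = false.
Unit clause (!navy) forces navy = false.
Now (navy) is unsatisfied and unit — conflict.
Both values of green lead to a conflict.
No assignment satisfies every clause.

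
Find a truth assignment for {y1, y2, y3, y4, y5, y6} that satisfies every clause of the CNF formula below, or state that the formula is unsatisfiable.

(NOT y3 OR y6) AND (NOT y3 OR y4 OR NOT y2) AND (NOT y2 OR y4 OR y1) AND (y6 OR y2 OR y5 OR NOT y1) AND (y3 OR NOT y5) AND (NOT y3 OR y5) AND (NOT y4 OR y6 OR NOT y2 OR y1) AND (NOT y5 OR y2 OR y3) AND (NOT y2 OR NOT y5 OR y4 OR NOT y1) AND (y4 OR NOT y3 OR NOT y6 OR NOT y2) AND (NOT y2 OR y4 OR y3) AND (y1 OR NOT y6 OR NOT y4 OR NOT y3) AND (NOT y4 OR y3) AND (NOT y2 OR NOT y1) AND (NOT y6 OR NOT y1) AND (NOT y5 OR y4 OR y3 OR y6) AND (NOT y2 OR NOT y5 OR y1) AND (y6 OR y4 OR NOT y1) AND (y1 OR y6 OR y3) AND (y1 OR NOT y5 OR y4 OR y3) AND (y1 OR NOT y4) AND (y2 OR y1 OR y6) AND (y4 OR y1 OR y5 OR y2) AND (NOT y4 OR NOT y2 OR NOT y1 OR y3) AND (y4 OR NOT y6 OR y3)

y1=false, y2=false, y3=true, y4=false, y5=true, y6=true

Suppose y3 = true.
(y6) alone gives y6 = true.
(y5) alone gives y5 = true.
(NOT y1) alone gives y1 = false.
(NOT y4) alone gives y4 = false.
(NOT y2) alone gives y2 = false.
This assignment satisfies each clause.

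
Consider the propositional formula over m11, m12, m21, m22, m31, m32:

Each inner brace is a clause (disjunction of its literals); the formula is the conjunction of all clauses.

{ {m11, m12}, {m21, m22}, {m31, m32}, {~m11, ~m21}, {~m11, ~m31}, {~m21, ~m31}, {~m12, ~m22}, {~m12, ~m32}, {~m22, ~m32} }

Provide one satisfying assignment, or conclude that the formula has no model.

Suppose m11 = 1.
(~m21) alone gives m21 = 0.
(m22) alone gives m22 = 1.
(~m31) alone gives m31 = 0.
(m32) alone gives m32 = 1.
Now (~m32) is unsatisfied and unit — conflict.
Backtrack on m11: now try m11 = 0.
(m12) alone gives m12 = 1.
(~m22) alone gives m22 = 0.
(m21) alone gives m21 = 1.
(~m31) alone gives m31 = 0.
(m32) alone gives m32 = 1.
Now (~m32) is unsatisfied and unit — conflict.
Either choice for m11 ends in contradiction.

UNSATISFIABLE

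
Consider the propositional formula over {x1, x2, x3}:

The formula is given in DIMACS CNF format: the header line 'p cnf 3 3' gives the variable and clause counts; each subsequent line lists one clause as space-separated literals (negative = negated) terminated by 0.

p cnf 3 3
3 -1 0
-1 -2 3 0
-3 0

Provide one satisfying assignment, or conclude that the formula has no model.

The clause (¬x3) is unit, so x3 = False.
The clause (¬x1) is unit, so x1 = False.
All clauses hold; x2 can take either value.

x1: False,  x2: False,  x3: False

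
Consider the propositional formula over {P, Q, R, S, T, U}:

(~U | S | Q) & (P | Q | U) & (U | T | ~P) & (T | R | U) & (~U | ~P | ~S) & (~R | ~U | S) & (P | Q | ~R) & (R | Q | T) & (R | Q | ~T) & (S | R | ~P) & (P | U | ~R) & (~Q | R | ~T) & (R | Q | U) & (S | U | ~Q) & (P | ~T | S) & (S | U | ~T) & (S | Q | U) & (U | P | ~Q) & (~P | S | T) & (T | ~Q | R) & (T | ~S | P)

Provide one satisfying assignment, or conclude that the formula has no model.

P: 0, Q: 1, R: 1, S: 1, T: 1, U: 1

Branch on U: set U = 1.
Branch on S: set S = 1.
Unit clause (~P) forces P = 0.
Unit clause (T) forces T = 1.
Branch on Q: set Q = 1.
Unit clause (R) forces R = 1.
All clauses are satisfied.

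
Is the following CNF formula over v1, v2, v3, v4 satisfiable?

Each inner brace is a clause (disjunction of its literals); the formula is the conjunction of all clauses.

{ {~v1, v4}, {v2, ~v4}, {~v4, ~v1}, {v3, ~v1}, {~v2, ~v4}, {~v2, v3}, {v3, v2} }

Case v1 = 0:
Case v2 = 0:
The clause (~v4) is unit, so v4 = 0.
The clause (v3) is unit, so v3 = 1.
This assignment satisfies each clause.
A satisfying assignment: v1: 0,  v2: 0,  v3: 1,  v4: 0.

Satisfiable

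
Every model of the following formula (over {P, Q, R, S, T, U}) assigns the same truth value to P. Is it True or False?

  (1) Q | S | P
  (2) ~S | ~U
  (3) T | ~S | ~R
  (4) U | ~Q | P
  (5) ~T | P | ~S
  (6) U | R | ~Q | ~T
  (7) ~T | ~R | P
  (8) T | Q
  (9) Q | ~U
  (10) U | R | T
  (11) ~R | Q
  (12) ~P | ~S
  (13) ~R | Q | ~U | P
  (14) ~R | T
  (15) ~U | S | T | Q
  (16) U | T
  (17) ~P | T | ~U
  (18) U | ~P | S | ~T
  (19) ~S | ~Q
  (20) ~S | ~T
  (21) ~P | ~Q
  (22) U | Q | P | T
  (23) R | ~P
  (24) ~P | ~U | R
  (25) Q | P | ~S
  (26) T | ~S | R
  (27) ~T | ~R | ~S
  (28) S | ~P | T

False

Suppose P = 1.
(~S) alone gives S = 0.
(~Q) alone gives Q = 0.
(T) alone gives T = 1.
(~U) alone gives U = 0.
But (U) is also a unit clause — contradiction.
So every satisfying assignment has P = False.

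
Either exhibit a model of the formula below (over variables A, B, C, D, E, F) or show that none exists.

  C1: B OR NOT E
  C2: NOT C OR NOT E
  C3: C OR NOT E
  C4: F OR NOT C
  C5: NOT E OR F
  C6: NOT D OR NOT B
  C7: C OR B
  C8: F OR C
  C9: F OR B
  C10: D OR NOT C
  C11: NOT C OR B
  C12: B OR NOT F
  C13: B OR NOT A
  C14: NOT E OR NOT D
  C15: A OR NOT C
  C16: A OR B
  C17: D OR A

A ↦ true,  B ↦ true,  C ↦ false,  D ↦ false,  E ↦ false,  F ↦ true

Case B = true:
Unit clause (NOT D) forces D = false.
Unit clause (NOT C) forces C = false.
Unit clause (NOT E) forces E = false.
Unit clause (F) forces F = true.
Unit clause (A) forces A = true.
Every clause now holds.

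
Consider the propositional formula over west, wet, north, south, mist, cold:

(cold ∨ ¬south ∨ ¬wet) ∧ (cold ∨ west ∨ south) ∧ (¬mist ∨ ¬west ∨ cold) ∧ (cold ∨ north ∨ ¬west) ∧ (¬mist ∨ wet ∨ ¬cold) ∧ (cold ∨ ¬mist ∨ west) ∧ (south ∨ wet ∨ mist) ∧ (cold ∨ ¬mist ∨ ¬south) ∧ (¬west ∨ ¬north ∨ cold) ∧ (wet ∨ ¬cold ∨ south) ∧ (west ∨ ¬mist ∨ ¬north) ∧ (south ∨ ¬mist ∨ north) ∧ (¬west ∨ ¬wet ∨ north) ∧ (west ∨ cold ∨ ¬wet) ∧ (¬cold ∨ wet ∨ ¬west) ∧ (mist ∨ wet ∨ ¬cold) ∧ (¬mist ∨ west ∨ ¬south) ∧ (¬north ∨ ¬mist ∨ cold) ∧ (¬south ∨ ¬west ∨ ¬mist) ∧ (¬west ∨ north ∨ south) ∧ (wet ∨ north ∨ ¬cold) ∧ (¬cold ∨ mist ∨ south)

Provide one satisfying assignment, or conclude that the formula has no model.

Suppose cold = True.
Suppose mist = False.
Unit clause (wet) forces wet = True.
Unit clause (south) forces south = True.
Suppose west = False.
Every clause is now satisfied; north is unconstrained.

west ↦ False,  wet ↦ True,  north ↦ False,  south ↦ True,  mist ↦ False,  cold ↦ True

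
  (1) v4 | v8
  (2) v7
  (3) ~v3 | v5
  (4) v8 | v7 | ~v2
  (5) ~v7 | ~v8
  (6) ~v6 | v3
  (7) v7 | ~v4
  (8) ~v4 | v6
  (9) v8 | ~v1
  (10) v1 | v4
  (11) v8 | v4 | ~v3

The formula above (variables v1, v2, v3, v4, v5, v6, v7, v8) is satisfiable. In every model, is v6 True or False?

True

Suppose v6 = 0.
From the singleton clause (v7), v7 = 1.
From the singleton clause (~v8), v8 = 0.
From the singleton clause (v4), v4 = 1.
That conflicts with the unit clause (~v4).
So every satisfying assignment has v6 = True.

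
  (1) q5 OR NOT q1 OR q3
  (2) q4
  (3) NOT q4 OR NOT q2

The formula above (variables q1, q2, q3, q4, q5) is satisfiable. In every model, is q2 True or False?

False

Suppose q2 = true.
Unit clause (q4) forces q4 = true.
But (NOT q4) is also a unit clause — contradiction.
So every satisfying assignment has q2 = False.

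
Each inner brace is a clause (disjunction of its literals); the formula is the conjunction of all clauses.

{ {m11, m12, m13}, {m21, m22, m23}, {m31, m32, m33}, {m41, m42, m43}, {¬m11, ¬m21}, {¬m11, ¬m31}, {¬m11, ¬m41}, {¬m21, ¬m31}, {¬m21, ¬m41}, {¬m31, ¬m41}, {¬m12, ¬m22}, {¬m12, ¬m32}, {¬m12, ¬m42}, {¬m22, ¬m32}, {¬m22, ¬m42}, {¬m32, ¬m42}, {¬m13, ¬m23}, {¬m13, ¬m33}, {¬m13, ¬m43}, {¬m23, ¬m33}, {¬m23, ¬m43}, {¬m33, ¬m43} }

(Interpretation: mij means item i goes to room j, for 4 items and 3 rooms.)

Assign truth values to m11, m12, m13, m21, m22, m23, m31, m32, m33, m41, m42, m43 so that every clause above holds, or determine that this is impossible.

UNSATISFIABLE

Try m11 = False.
Try m12 = True.
The clause (¬m22) is unit, so m22 = False.
The clause (¬m32) is unit, so m32 = False.
The clause (¬m42) is unit, so m42 = False.
Try m21 = True.
The clause (¬m31) is unit, so m31 = False.
The clause (m33) is unit, so m33 = True.
The clause (¬m41) is unit, so m41 = False.
The clause (m43) is unit, so m43 = True.
But (¬m43) is also a unit clause — contradiction.
That branch fails; take m21 = False instead.
The clause (m23) is unit, so m23 = True.
The clause (¬m13) is unit, so m13 = False.
The clause (¬m33) is unit, so m33 = False.
The clause (m31) is unit, so m31 = True.
The clause (¬m41) is unit, so m41 = False.
The clause (m43) is unit, so m43 = True.
But (¬m43) is also a unit clause — contradiction.
Both values of m21 lead to a conflict.
That branch fails; take m12 = False instead.
The clause (m13) is unit, so m13 = True.
The clause (¬m23) is unit, so m23 = False.
The clause (¬m33) is unit, so m33 = False.
The clause (¬m43) is unit, so m43 = False.
Try m21 = True.
The clause (¬m31) is unit, so m31 = False.
The clause (m32) is unit, so m32 = True.
The clause (¬m41) is unit, so m41 = False.
The clause (m42) is unit, so m42 = True.
But (¬m42) is also a unit clause — contradiction.
That branch fails; take m21 = False instead.
The clause (m22) is unit, so m22 = True.
The clause (¬m32) is unit, so m32 = False.
The clause (m31) is unit, so m31 = True.
The clause (¬m41) is unit, so m41 = False.
The clause (m42) is unit, so m42 = True.
But (¬m42) is also a unit clause — contradiction.
Both values of m21 lead to a conflict.
Both values of m12 lead to a conflict.
That branch fails; take m11 = True instead.
The clause (¬m21) is unit, so m21 = False.
The clause (¬m31) is unit, so m31 = False.
The clause (¬m41) is unit, so m41 = False.
Try m22 = True.
The clause (¬m12) is unit, so m12 = False.
The clause (¬m32) is unit, so m32 = False.
The clause (m33) is unit, so m33 = True.
The clause (¬m42) is unit, so m42 = False.
The clause (m43) is unit, so m43 = True.
But (¬m43) is also a unit clause — contradiction.
That branch fails; take m22 = False instead.
The clause (m23) is unit, so m23 = True.
The clause (¬m13) is unit, so m13 = False.
The clause (¬m33) is unit, so m33 = False.
The clause (m32) is unit, so m32 = True.
The clause (¬m12) is unit, so m12 = False.
The clause (¬m42) is unit, so m42 = False.
The clause (m43) is unit, so m43 = True.
But (¬m43) is also a unit clause — contradiction.
Both values of m22 lead to a conflict.
Both values of m11 lead to a conflict.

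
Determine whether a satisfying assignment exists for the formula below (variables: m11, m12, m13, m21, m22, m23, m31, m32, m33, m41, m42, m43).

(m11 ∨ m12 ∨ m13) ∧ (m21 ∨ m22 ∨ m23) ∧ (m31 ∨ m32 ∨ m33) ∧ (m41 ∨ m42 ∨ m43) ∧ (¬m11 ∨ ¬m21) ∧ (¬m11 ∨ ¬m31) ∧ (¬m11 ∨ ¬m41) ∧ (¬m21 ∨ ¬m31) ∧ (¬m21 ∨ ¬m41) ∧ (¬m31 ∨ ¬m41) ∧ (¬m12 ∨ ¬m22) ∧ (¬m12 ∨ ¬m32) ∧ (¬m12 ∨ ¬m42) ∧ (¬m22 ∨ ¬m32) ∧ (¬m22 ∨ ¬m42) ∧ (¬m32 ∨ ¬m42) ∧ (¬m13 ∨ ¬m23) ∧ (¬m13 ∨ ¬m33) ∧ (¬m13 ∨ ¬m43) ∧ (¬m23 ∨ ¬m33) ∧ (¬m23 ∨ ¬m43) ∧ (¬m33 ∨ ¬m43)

Unsatisfiable

Try m11 = False.
Try m12 = True.
(¬m22) alone gives m22 = False.
(¬m32) alone gives m32 = False.
(¬m42) alone gives m42 = False.
Try m21 = True.
(¬m31) alone gives m31 = False.
(m33) alone gives m33 = True.
(¬m41) alone gives m41 = False.
(m43) alone gives m43 = True.
But (¬m43) is also a unit clause — contradiction.
That branch fails; take m21 = False instead.
(m23) alone gives m23 = True.
(¬m13) alone gives m13 = False.
(¬m33) alone gives m33 = False.
(m31) alone gives m31 = True.
(¬m41) alone gives m41 = False.
(m43) alone gives m43 = True.
But (¬m43) is also a unit clause — contradiction.
Both values of m21 lead to a conflict.
That branch fails; take m12 = False instead.
(m13) alone gives m13 = True.
(¬m23) alone gives m23 = False.
(¬m33) alone gives m33 = False.
(¬m43) alone gives m43 = False.
Try m21 = True.
(¬m31) alone gives m31 = False.
(m32) alone gives m32 = True.
(¬m41) alone gives m41 = False.
(m42) alone gives m42 = True.
But (¬m42) is also a unit clause — contradiction.
That branch fails; take m21 = False instead.
(m22) alone gives m22 = True.
(¬m32) alone gives m32 = False.
(m31) alone gives m31 = True.
(¬m41) alone gives m41 = False.
(m42) alone gives m42 = True.
But (¬m42) is also a unit clause — contradiction.
Both values of m21 lead to a conflict.
Both values of m12 lead to a conflict.
That branch fails; take m11 = True instead.
(¬m21) alone gives m21 = False.
(¬m31) alone gives m31 = False.
(¬m41) alone gives m41 = False.
Try m22 = True.
(¬m12) alone gives m12 = False.
(¬m32) alone gives m32 = False.
(m33) alone gives m33 = True.
(¬m42) alone gives m42 = False.
(m43) alone gives m43 = True.
But (¬m43) is also a unit clause — contradiction.
That branch fails; take m22 = False instead.
(m23) alone gives m23 = True.
(¬m13) alone gives m13 = False.
(¬m33) alone gives m33 = False.
(m32) alone gives m32 = True.
(¬m12) alone gives m12 = False.
(¬m42) alone gives m42 = False.
(m43) alone gives m43 = True.
But (¬m43) is also a unit clause — contradiction.
Both values of m22 lead to a conflict.
Both values of m11 lead to a conflict.
No assignment satisfies every clause.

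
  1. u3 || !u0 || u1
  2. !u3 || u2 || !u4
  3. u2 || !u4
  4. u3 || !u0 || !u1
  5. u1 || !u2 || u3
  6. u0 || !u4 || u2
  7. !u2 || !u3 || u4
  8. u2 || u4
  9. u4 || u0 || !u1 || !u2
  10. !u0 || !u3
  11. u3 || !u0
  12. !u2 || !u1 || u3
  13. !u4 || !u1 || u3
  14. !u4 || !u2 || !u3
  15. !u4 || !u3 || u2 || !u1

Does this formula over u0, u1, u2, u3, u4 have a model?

No

Case u2 = true:
Case u1 = true:
Unit clause (u3) forces u3 = true.
Unit clause (u4) forces u4 = true.
But (!u4) is also a unit clause — contradiction.
Backtrack on u1: now try u1 = false.
Unit clause (u3) forces u3 = true.
Unit clause (u4) forces u4 = true.
But (!u4) is also a unit clause — contradiction.
Either choice for u1 ends in contradiction.
Backtrack on u2: now try u2 = false.
Unit clause (!u4) forces u4 = false.
But (u4) is also a unit clause — contradiction.
Either choice for u2 ends in contradiction.
No assignment satisfies every clause.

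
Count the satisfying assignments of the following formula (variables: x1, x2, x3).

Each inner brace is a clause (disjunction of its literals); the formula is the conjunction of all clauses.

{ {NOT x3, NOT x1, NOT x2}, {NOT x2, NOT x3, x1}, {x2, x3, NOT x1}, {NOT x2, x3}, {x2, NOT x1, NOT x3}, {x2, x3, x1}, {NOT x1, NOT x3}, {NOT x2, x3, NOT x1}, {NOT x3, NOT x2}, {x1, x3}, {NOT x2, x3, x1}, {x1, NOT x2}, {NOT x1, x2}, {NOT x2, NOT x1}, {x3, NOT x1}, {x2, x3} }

There are 2^3 = 8 truth assignments over (x1, x2, x3).
Split on x3. With x3 = true, the clauses containing x3 are satisfied and NOT x3 drops from the rest; 1 of the 2^2 = 4 assignments to the other variables satisfy what remains.
With x3 = false, by the same count on the reduced clause set, 0 assignments work.
Total: 1 + 0 = 1.

1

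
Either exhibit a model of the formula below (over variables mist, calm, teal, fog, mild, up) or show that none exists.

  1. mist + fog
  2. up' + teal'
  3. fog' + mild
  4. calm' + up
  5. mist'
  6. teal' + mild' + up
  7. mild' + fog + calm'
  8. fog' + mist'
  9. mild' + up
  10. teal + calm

From the singleton clause (mist'), mist = 0.
From the singleton clause (fog), fog = 1.
From the singleton clause (mild), mild = 1.
From the singleton clause (up), up = 1.
From the singleton clause (teal'), teal = 0.
From the singleton clause (calm), calm = 1.
All clauses are satisfied.

mist ↦ 0,  calm ↦ 1,  teal ↦ 0,  fog ↦ 1,  mild ↦ 1,  up ↦ 1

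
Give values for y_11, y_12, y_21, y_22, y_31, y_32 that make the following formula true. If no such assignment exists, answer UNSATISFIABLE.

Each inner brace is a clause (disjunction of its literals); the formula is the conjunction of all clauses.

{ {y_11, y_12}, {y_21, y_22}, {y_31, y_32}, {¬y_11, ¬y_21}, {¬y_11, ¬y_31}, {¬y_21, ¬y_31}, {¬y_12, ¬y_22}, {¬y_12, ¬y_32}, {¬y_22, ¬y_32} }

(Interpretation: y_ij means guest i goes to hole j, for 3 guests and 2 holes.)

Try y_11 = True.
The clause (¬y_21) is unit, so y_21 = False.
The clause (y_22) is unit, so y_22 = True.
The clause (¬y_31) is unit, so y_31 = False.
The clause (y_32) is unit, so y_32 = True.
That conflicts with the unit clause (¬y_32).
Undo y_11 and try y_11 = False.
The clause (y_12) is unit, so y_12 = True.
The clause (¬y_22) is unit, so y_22 = False.
The clause (y_21) is unit, so y_21 = True.
The clause (¬y_31) is unit, so y_31 = False.
The clause (y_32) is unit, so y_32 = True.
That conflicts with the unit clause (¬y_32).
Neither y_11 = True nor y_11 = False works.

UNSATISFIABLE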